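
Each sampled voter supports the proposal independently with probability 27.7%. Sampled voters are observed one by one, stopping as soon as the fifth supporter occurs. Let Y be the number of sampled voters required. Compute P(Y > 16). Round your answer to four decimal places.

Needing more than 16 sampled voters ⇔ fewer than 5 successes in the first 16. With X ~ Binomial(16, 0.277), P(Y > 16) = P(X ≤ 4).
  k=0: C(16,0)·0.277^0·0.723^16 = 0.005575
  k=1: C(16,1)·0.277^1·0.723^15 = 0.034172
  k=2: C(16,2)·0.277^2·0.723^14 = 0.098192
  k=3: C(16,3)·0.277^3·0.723^13 = 0.175560
  k=4: C(16,4)·0.277^4·0.723^12 = 0.218600
P(X ≤ 4) = 0.532099

0.5321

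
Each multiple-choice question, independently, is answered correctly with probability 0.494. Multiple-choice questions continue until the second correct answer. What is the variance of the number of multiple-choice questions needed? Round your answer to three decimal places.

Y = total multiple-choice questions until the second success; negative binomial with r=2, p=0.494.
Var(Y) = r(1−p)/p² = 2·0.506 / 0.494² = 4.14693

4.147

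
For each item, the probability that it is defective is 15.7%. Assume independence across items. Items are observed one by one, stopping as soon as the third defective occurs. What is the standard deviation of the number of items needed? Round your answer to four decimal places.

Y = total items until the third success; negative binomial with r=3, p=0.157.
SD(Y) = √[r(1−p)/p²] = √(102.600511) = 10.129191

10.1292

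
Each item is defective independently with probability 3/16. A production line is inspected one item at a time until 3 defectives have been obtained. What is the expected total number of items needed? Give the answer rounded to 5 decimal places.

Y = total items until the third success; negative binomial with r=3, p=0.1875.
E[Y] = r / p = 3 / 0.1875 = 16.0000000

16.00000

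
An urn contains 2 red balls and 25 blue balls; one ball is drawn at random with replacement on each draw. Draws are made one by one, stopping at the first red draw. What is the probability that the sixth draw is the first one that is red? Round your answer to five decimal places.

Geometric (trials to first success), p = 0.074074.
P(Y = 6) = (1−p)^5 · p = 0.68058 · 0.074074 = 0.0504136

0.05041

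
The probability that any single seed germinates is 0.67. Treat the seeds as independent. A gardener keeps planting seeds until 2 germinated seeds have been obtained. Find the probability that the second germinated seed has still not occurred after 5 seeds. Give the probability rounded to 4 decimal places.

Needing more than 5 seeds ⇔ fewer than 2 successes in the first 5. With X ~ Binomial(5, 0.67), P(Y > 5) = P(X ≤ 1).
  k=0: C(5,0)·0.67^0·0.33^5 = 0.003914
  k=1: C(5,1)·0.67^1·0.33^4 = 0.039728
P(X ≤ 1) = 0.043642

0.0436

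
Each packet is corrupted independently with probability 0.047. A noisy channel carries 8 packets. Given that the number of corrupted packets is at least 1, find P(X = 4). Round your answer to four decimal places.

0.0009

X ~ Binomial(8, 0.047). Want P(X=4 | X≥1) = P(X=4) / P(X≥1).
P(X=4) = C(8,4)·0.047^4·0.953^4 = 0.000282
P(X≥1) = 1 − 0.680367 = 0.319633
Ratio = 0.000282 / 0.319633 = 0.000881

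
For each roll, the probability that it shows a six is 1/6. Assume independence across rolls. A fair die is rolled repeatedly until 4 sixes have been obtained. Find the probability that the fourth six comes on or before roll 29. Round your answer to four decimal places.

0.7358

Finishing within 29 rolls ⇔ at least 4 successes in the first 29. With X ~ Binomial(29, 0.166667), P(Y ≤ 29) = 1 − P(X ≤ 3).
  k=0: C(29,0)·0.166667^0·0.833333^29 = 0.005055
  k=1: C(29,1)·0.166667^1·0.833333^28 = 0.029321
  k=2: C(29,2)·0.166667^2·0.833333^27 = 0.082097
  k=3: C(29,3)·0.166667^3·0.833333^26 = 0.147775
1 − 0.264249 = 0.735751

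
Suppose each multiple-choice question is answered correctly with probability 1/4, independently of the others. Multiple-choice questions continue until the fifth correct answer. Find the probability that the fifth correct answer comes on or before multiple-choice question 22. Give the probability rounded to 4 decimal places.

0.6765

Finishing within 22 multiple-choice questions ⇔ at least 5 successes in the first 22. With X ~ Binomial(22, 0.25), P(Y ≤ 22) = 1 − P(X ≤ 4).
  k=0: C(22,0)·0.25^0·0.75^22 = 0.001784
  k=1: C(22,1)·0.25^1·0.75^21 = 0.013081
  k=2: C(22,2)·0.25^2·0.75^20 = 0.045784
  k=3: C(22,3)·0.25^3·0.75^19 = 0.101743
  k=4: C(22,4)·0.25^4·0.75^18 = 0.161093
1 − 0.323486 = 0.676514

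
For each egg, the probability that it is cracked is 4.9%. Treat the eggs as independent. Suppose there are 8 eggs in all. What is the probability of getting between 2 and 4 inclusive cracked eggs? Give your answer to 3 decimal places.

0.055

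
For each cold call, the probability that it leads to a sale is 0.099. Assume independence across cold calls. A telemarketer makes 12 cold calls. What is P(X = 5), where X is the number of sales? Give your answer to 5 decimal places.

0.00363

X ~ Binomial(n=12, p=0.099).
P(X=5) = C(12,5) · p^5 · (1−p)^7
= 792 · 9.5099e-06 · 0.48203 = 0.0036306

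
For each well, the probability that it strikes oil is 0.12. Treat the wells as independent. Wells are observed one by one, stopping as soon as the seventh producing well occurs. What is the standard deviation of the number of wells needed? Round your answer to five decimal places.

Y = total wells until the seventh success; negative binomial with r=7, p=0.12.
SD(Y) = √[r(1−p)/p²] = √(427.7777778) = 20.6827894

20.68279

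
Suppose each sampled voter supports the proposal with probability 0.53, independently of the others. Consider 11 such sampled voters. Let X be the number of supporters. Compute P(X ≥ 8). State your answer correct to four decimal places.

0.1567

X ~ Binomial(11, 0.53); P(X ≥ 8) = Σ C(11,k) p^k (1−p)^(11−k) over k:
  k=8: C(11,8)·0.53^8·0.47^3 = 0.106656
  k=9: C(11,9)·0.53^9·0.47^2 = 0.040090
  k=10: C(11,10)·0.53^10·0.47^1 = 0.009042
  k=11: C(11,11)·0.53^11·0.47^0 = 0.000927
Total = 0.156715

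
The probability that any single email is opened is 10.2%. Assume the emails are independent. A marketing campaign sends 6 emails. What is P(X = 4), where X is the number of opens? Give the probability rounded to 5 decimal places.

0.00131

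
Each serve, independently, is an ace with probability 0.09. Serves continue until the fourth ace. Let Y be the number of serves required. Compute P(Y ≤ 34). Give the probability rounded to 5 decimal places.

0.36669

Finishing within 34 serves ⇔ at least 4 successes in the first 34. With X ~ Binomial(34, 0.09), P(Y ≤ 34) = 1 − P(X ≤ 3).
  k=0: C(34,0)·0.09^0·0.91^34 = 0.0404956
  k=1: C(34,1)·0.09^1·0.91^33 = 0.1361719
  k=2: C(34,2)·0.09^2·0.91^32 = 0.2222145
  k=3: C(34,3)·0.09^3·0.91^31 = 0.2344241
1 − 0.6333060 = 0.3666940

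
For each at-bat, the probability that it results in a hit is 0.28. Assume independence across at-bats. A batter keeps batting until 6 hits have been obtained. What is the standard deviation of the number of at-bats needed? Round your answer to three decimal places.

7.423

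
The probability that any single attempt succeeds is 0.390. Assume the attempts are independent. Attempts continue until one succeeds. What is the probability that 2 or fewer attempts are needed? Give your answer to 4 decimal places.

0.6279

Y = number of attempts to the first success; geometric, p = 0.39.
P(Y ≤ 2) = 1 − (1−p)^2 = 1 − 0.372100 = 0.627900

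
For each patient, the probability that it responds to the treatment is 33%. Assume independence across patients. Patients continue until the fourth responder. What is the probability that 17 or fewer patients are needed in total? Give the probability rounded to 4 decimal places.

Finishing within 17 patients ⇔ at least 4 successes in the first 17. With X ~ Binomial(17, 0.33), P(Y ≤ 17) = 1 − P(X ≤ 3).
  k=0: C(17,0)·0.33^0·0.67^17 = 0.001105
  k=1: C(17,1)·0.33^1·0.67^16 = 0.009250
  k=2: C(17,2)·0.33^2·0.67^15 = 0.036449
  k=3: C(17,3)·0.33^3·0.67^14 = 0.089763
1 − 0.136568 = 0.863432

0.8634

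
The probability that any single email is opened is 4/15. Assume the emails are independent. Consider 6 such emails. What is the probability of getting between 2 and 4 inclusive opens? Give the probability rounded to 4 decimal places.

0.4988

X ~ Binomial(6, 0.266667); P(2 ≤ X ≤ 4) = Σ C(6,k) p^k (1−p)^(6−k) over k:
  k=2: C(6,2)·0.266667^2·0.733333^4 = 0.308485
  k=3: C(6,3)·0.266667^3·0.733333^3 = 0.149569
  k=4: C(6,4)·0.266667^4·0.733333^2 = 0.040791
Total = 0.498845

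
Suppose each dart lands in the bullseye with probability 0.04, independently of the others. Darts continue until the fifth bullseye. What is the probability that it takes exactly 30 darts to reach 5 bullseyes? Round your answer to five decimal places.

0.00088

Y = trial on which the fifth success occurs; negative binomial, r=5, p=0.04.
P(Y=30) = C(29,4) · p^5 · (1−p)^25
= 23751 · 1.024e-07 · 0.3604 = 0.0008765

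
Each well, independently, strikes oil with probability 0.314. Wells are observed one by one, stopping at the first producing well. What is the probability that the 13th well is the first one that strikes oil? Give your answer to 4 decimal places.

Geometric (trials to first success), p = 0.314.
P(Y = 13) = (1−p)^12 · p = 0.010861 · 0.314 = 0.003411

0.0034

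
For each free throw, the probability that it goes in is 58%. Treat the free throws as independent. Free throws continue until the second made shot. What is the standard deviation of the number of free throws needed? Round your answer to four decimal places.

1.5802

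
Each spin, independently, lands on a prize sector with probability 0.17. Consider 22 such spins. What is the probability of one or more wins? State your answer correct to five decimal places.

0.98341

P(at least one) = 1 − P(none) = 1 − (1 − 0.17)^22
= 1 − 0.0165851 = 0.9834149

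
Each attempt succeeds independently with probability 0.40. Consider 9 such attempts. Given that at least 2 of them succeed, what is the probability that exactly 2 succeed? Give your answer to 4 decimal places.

X ~ Binomial(9, 0.40). Want P(X=2 | X≥2) = P(X=2) / P(X≥2).
P(X=2) = C(9,2)·0.40^2·0.60^7 = 0.161243
P(X≥2) = 1 − 0.010078 − 0.060466 = 0.929456
Ratio = 0.161243 / 0.929456 = 0.173481

0.1735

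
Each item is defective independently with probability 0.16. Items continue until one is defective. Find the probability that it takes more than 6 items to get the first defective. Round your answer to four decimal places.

0.3513

Y = number of items to the first success; geometric, p = 0.16.
P(Y > 6) = P(first 6 all fail) = (1−p)^6 = 0.351298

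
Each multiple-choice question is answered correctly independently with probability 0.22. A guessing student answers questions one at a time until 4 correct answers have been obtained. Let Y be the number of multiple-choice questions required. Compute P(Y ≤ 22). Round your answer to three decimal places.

0.746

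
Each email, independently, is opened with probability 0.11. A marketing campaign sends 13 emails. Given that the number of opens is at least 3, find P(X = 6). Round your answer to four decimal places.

0.0081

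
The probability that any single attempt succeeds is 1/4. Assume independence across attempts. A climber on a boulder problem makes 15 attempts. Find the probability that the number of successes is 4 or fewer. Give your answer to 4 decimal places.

X ~ Binomial(15, 0.25); P(X ≤ 4) = Σ C(15,k) p^k (1−p)^(15−k) over k:
  k=0: C(15,0)·0.25^0·0.75^15 = 0.013363
  k=1: C(15,1)·0.25^1·0.75^14 = 0.066817
  k=2: C(15,2)·0.25^2·0.75^13 = 0.155907
  k=3: C(15,3)·0.25^3·0.75^12 = 0.225199
  k=4: C(15,4)·0.25^4·0.75^11 = 0.225199
Total = 0.686486

0.6865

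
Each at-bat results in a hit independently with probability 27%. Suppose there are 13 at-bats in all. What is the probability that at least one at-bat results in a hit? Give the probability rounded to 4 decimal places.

P(at least one) = 1 − P(none) = 1 − (1 − 0.27)^13
= 1 − 0.016718 = 0.983282

0.9833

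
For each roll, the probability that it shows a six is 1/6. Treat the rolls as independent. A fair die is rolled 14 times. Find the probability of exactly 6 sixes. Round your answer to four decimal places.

0.0150

X ~ Binomial(n=14, p=0.166667).
P(X=6) = C(14,6) · p^6 · (1−p)^8
= 3003 · 2.1433e-05 · 0.23257 = 0.014969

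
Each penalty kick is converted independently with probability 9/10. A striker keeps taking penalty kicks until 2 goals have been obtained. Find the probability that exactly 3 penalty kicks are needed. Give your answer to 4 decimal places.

Y = trial on which the second success occurs; negative binomial, r=2, p=0.90.
P(Y=3) = C(2,1) · p^2 · (1−p)^1
= 2 · 0.81 · 0.1 = 0.162000

0.1620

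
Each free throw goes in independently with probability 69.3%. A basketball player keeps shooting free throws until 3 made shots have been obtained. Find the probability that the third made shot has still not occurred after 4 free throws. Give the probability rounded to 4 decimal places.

0.3607

Needing more than 4 free throws ⇔ fewer than 3 successes in the first 4. With X ~ Binomial(4, 0.693), P(Y > 4) = P(X ≤ 2).
  k=0: C(4,0)·0.693^0·0.307^4 = 0.008883
  k=1: C(4,1)·0.693^1·0.307^3 = 0.080206
  k=2: C(4,2)·0.693^2·0.307^2 = 0.271578
P(X ≤ 2) = 0.360667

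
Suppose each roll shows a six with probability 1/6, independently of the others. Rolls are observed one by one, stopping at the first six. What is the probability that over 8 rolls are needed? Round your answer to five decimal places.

Y = number of rolls to the first success; geometric, p = 0.166667.
P(Y > 8) = P(first 8 all fail) = (1−p)^8 = 0.2325680

0.23257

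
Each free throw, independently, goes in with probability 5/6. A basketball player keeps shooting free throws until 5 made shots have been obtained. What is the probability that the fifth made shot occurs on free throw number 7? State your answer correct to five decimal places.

Y = trial on which the fifth success occurs; negative binomial, r=5, p=0.833333.
P(Y=7) = C(6,4) · p^5 · (1−p)^2
= 15 · 0.40188 · 0.027778 = 0.1674490

0.16745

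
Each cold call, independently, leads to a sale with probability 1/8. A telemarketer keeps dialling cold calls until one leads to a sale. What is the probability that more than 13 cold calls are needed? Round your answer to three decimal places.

Y = number of cold calls to the first success; geometric, p = 0.125.
P(Y > 13) = P(first 13 all fail) = (1−p)^13 = 0.17624

0.176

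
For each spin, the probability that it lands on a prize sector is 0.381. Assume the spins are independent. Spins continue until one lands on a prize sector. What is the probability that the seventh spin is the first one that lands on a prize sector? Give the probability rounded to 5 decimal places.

0.02143

Geometric (trials to first success), p = 0.381.
P(Y = 7) = (1−p)^6 · p = 0.056253 · 0.381 = 0.0214323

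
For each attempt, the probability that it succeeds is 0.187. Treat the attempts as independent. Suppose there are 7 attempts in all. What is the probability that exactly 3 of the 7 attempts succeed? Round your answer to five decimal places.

X ~ Binomial(n=7, p=0.187).
P(X=3) = C(7,3) · p^3 · (1−p)^4
= 35 · 0.0065392 · 0.43688 = 0.0999896

0.09999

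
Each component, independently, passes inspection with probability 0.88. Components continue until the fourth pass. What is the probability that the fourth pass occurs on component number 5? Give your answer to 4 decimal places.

Y = trial on which the fourth success occurs; negative binomial, r=4, p=0.88.
P(Y=5) = C(4,3) · p^4 · (1−p)^1
= 4 · 0.5997 · 0.12 = 0.287854

0.2879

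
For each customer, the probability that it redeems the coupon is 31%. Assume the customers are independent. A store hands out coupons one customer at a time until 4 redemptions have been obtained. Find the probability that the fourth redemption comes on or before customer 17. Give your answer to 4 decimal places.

Finishing within 17 customers ⇔ at least 4 successes in the first 17. With X ~ Binomial(17, 0.31), P(Y ≤ 17) = 1 − P(X ≤ 3).
  k=0: C(17,0)·0.31^0·0.69^17 = 0.001822
  k=1: C(17,1)·0.31^1·0.69^16 = 0.013912
  k=2: C(17,2)·0.31^2·0.69^15 = 0.050003
  k=3: C(17,3)·0.31^3·0.69^14 = 0.112326
1 − 0.178063 = 0.821937

0.8219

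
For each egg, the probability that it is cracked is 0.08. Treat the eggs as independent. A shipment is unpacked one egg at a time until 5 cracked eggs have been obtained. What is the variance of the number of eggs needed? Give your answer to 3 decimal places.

Y = total eggs until the fifth success; negative binomial with r=5, p=0.08.
Var(Y) = r(1−p)/p² = 5·0.92 / 0.08² = 718.75000

718.750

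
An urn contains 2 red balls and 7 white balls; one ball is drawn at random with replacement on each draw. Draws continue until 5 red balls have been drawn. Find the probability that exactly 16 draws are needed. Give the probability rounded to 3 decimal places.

Y = trial on which the fifth success occurs; negative binomial, r=5, p=0.222222.
P(Y=16) = C(15,4) · p^5 · (1−p)^11
= 1365 · 0.00054192 · 0.06301 = 0.04661

0.047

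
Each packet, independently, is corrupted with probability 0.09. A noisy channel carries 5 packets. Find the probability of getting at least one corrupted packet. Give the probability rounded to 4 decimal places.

P(at least one) = 1 − P(none) = 1 − (1 − 0.09)^5
= 1 − 0.624032 = 0.375968

0.3760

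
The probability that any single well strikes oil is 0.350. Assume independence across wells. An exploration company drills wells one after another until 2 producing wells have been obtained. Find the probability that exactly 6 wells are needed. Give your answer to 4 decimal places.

0.1093

Y = trial on which the second success occurs; negative binomial, r=2, p=0.35.
P(Y=6) = C(5,1) · p^2 · (1−p)^4
= 5 · 0.1225 · 0.17851 = 0.109335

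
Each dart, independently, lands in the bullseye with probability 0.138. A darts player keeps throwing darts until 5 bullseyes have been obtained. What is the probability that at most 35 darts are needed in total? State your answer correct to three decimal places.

0.540

Finishing within 35 darts ⇔ at least 5 successes in the first 35. With X ~ Binomial(35, 0.138), P(Y ≤ 35) = 1 − P(X ≤ 4).
  k=0: C(35,0)·0.138^0·0.862^35 = 0.00553
  k=1: C(35,1)·0.138^1·0.862^34 = 0.03099
  k=2: C(35,2)·0.138^2·0.862^33 = 0.08434
  k=3: C(35,3)·0.138^3·0.862^32 = 0.14852
  k=4: C(35,4)·0.138^4·0.862^31 = 0.19021
1 − 0.45959 = 0.54041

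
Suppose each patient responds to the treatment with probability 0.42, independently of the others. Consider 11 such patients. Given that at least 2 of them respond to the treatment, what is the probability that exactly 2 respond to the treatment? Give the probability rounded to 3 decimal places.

0.074

X ~ Binomial(11, 0.42). Want P(X=2 | X≥2) = P(X=2) / P(X≥2).
P(X=2) = C(11,2)·0.42^2·0.58^9 = 0.07206
P(X≥2) = 1 − 0.00250 − 0.01990 = 0.97760
Ratio = 0.07206 / 0.97760 = 0.07371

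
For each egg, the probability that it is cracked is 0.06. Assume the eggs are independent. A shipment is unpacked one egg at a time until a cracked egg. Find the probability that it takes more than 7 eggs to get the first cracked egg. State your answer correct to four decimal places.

0.6485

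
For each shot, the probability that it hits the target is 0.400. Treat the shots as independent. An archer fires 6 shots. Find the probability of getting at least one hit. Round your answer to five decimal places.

0.95334

P(at least one) = 1 − P(none) = 1 − (1 − 0.40)^6
= 1 − 0.0466560 = 0.9533440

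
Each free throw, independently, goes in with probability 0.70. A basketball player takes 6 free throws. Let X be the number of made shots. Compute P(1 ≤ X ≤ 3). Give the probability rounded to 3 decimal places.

0.255

X ~ Binomial(6, 0.70); P(1 ≤ X ≤ 3) = Σ C(6,k) p^k (1−p)^(6−k) over k:
  k=1: C(6,1)·0.70^1·0.30^5 = 0.01021
  k=2: C(6,2)·0.70^2·0.30^4 = 0.05953
  k=3: C(6,3)·0.70^3·0.30^3 = 0.18522
Total = 0.25496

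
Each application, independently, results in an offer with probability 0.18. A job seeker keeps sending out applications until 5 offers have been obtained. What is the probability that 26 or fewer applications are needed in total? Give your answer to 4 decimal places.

0.5142

Finishing within 26 applications ⇔ at least 5 successes in the first 26. With X ~ Binomial(26, 0.18), P(Y ≤ 26) = 1 − P(X ≤ 4).
  k=0: C(26,0)·0.18^0·0.82^26 = 0.005743
  k=1: C(26,1)·0.18^1·0.82^25 = 0.032779
  k=2: C(26,2)·0.18^2·0.82^24 = 0.089942
  k=3: C(26,3)·0.18^3·0.82^23 = 0.157946
  k=4: C(26,4)·0.18^4·0.82^22 = 0.199359
1 − 0.485769 = 0.514231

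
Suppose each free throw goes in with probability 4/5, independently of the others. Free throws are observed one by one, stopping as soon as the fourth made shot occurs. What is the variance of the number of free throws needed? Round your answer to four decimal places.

1.2500

Y = total free throws until the fourth success; negative binomial with r=4, p=0.80.
Var(Y) = r(1−p)/p² = 4·0.20 / 0.80² = 1.250000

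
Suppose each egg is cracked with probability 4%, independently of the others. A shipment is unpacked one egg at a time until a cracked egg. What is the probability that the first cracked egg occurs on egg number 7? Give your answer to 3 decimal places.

Geometric (trials to first success), p = 0.04.
P(Y = 7) = (1−p)^6 · p = 0.78276 · 0.04 = 0.03131

0.031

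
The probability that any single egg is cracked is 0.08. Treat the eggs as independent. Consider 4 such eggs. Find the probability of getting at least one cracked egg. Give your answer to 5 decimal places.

0.28361

P(at least one) = 1 − P(none) = 1 − (1 − 0.08)^4
= 1 − 0.7163930 = 0.2836070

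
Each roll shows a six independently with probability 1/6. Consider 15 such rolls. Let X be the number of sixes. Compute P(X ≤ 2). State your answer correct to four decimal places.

0.5322

X ~ Binomial(15, 0.166667); P(X ≤ 2) = Σ C(15,k) p^k (1−p)^(15−k) over k:
  k=0: C(15,0)·0.166667^0·0.833333^15 = 0.064905
  k=1: C(15,1)·0.166667^1·0.833333^14 = 0.194716
  k=2: C(15,2)·0.166667^2·0.833333^13 = 0.272603
Total = 0.532225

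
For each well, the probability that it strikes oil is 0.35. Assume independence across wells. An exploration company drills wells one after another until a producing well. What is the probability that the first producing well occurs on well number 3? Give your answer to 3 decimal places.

Geometric (trials to first success), p = 0.35.
P(Y = 3) = (1−p)^2 · p = 0.4225 · 0.35 = 0.14788

0.148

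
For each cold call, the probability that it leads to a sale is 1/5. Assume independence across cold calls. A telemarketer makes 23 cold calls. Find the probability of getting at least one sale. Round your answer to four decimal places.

0.9941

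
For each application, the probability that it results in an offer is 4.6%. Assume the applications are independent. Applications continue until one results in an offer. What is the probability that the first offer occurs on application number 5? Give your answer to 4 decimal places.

0.0381

Geometric (trials to first success), p = 0.046.
P(Y = 5) = (1−p)^4 · p = 0.82831 · 0.046 = 0.038102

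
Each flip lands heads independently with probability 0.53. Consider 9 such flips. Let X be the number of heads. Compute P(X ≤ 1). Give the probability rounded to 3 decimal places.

0.012

X ~ Binomial(9, 0.53); P(X ≤ 1) = Σ C(9,k) p^k (1−p)^(9−k) over k:
  k=0: C(9,0)·0.53^0·0.47^9 = 0.00112
  k=1: C(9,1)·0.53^1·0.47^8 = 0.01136
Total = 0.01248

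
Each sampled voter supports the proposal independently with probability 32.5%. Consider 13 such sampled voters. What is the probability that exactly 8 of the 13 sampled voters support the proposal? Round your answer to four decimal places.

0.0224

X ~ Binomial(n=13, p=0.325).
P(X=8) = C(13,8) · p^8 · (1−p)^5
= 1287 · 0.00012447 · 0.14013 = 0.022447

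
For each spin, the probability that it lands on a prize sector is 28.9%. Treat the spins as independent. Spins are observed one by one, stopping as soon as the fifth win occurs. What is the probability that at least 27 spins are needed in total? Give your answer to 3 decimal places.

0.091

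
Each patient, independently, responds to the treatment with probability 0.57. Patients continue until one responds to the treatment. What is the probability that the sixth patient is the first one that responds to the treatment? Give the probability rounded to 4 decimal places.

0.0084

Geometric (trials to first success), p = 0.57.
P(Y = 6) = (1−p)^5 · p = 0.014701 · 0.57 = 0.008379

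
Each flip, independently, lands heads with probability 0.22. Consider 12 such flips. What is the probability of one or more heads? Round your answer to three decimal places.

P(at least one) = 1 − P(none) = 1 − (1 − 0.22)^12
= 1 − 0.05071 = 0.94929

0.949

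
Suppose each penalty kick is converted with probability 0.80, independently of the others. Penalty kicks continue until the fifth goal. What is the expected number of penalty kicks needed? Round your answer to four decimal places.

Y = total penalty kicks until the fifth success; negative binomial with r=5, p=0.80.
E[Y] = r / p = 5 / 0.80 = 6.250000

6.2500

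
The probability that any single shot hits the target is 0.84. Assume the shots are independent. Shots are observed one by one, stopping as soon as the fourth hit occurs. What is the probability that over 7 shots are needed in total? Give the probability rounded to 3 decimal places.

0.015

Needing more than 7 shots ⇔ fewer than 4 successes in the first 7. With X ~ Binomial(7, 0.84), P(Y > 7) = P(X ≤ 3).
  k=0: C(7,0)·0.84^0·0.16^7 = 0.00000
  k=1: C(7,1)·0.84^1·0.16^6 = 0.00010
  k=2: C(7,2)·0.84^2·0.16^5 = 0.00155
  k=3: C(7,3)·0.84^3·0.16^4 = 0.01360
P(X ≤ 3) = 0.01525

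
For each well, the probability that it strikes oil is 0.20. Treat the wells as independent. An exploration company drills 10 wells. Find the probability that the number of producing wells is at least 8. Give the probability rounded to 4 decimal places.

0.0001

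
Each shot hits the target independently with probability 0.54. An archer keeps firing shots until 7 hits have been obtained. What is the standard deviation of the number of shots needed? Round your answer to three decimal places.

Y = total shots until the seventh success; negative binomial with r=7, p=0.54.
SD(Y) = √[r(1−p)/p²] = √(11.04252) = 3.32303

3.323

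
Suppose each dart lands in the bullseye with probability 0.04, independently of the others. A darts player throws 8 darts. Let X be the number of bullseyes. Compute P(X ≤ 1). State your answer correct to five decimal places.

0.96185

X ~ Binomial(8, 0.04); P(X ≤ 1) = Σ C(8,k) p^k (1−p)^(8−k) over k:
  k=0: C(8,0)·0.04^0·0.96^8 = 0.7213896
  k=1: C(8,1)·0.04^1·0.96^7 = 0.2404632
Total = 0.9618528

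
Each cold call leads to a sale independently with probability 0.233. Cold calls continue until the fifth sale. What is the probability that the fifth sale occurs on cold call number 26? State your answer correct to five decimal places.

Y = trial on which the fifth success occurs; negative binomial, r=5, p=0.233.
P(Y=26) = C(25,4) · p^5 · (1−p)^21
= 12650 · 0.00068672 · 0.0038081 = 0.0330806

0.03308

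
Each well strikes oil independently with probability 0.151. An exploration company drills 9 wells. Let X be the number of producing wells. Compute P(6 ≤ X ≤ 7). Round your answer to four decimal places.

X ~ Binomial(9, 0.151); P(6 ≤ X ≤ 7) = Σ C(9,k) p^k (1−p)^(9−k) over k:
  k=6: C(9,6)·0.151^6·0.849^3 = 0.000609
  k=7: C(9,7)·0.151^7·0.849^2 = 0.000046
Total = 0.000656

0.0007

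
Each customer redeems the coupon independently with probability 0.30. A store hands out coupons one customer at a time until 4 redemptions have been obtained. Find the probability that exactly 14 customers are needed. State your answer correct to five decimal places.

Y = trial on which the fourth success occurs; negative binomial, r=4, p=0.30.
P(Y=14) = C(13,3) · p^4 · (1−p)^10
= 286 · 0.0081 · 0.028248 = 0.0654382

0.06544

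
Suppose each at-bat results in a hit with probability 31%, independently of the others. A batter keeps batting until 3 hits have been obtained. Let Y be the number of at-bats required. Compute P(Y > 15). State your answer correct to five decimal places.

0.11070

Needing more than 15 at-bats ⇔ fewer than 3 successes in the first 15. With X ~ Binomial(15, 0.31), P(Y > 15) = P(X ≤ 2).
  k=0: C(15,0)·0.31^0·0.69^15 = 0.0038259
  k=1: C(15,1)·0.31^1·0.69^14 = 0.0257834
  k=2: C(15,2)·0.31^2·0.69^13 = 0.0810869
P(X ≤ 2) = 0.1106963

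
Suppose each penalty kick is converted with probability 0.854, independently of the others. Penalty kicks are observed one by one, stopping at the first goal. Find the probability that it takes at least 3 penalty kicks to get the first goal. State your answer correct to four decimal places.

0.0213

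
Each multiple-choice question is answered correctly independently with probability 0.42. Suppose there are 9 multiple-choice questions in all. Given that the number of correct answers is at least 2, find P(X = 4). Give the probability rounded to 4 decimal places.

0.2726

X ~ Binomial(9, 0.42). Want P(X=4 | X≥2) = P(X=4) / P(X≥2).
P(X=4) = C(9,4)·0.42^4·0.58^5 = 0.257340
P(X≥2) = 1 − 0.007428 − 0.048408 = 0.944164
Ratio = 0.257340 / 0.944164 = 0.272559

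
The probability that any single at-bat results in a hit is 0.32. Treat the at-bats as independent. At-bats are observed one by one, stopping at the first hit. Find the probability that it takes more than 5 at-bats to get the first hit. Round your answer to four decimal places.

Y = number of at-bats to the first success; geometric, p = 0.32.
P(Y > 5) = P(first 5 all fail) = (1−p)^5 = 0.145393

0.1454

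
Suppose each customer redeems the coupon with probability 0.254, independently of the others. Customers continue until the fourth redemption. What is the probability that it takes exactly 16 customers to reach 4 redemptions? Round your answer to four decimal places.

0.0563

Y = trial on which the fourth success occurs; negative binomial, r=4, p=0.254.
P(Y=16) = C(15,3) · p^4 · (1−p)^12
= 455 · 0.0041623 · 0.029707 = 0.056262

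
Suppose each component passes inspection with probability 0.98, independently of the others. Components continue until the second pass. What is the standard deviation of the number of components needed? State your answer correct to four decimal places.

Y = total components until the second success; negative binomial with r=2, p=0.98.
SD(Y) = √[r(1−p)/p²] = √(0.041649) = 0.204082

0.2041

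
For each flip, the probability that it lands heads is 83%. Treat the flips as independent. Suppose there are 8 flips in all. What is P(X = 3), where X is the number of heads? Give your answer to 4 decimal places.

X ~ Binomial(n=8, p=0.83).
P(X=3) = C(8,3) · p^3 · (1−p)^5
= 56 · 0.57179 · 0.00014199 = 0.004546

0.0045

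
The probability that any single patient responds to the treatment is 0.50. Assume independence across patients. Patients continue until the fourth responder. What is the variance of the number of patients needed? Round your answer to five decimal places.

8.00000

Y = total patients until the fourth success; negative binomial with r=4, p=0.50.
Var(Y) = r(1−p)/p² = 4·0.50 / 0.50² = 8.0000000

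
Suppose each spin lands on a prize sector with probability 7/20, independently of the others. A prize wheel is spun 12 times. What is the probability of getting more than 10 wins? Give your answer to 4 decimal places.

X ~ Binomial(12, 0.35); P(X ≥ 11) = Σ C(12,k) p^k (1−p)^(12−k) over k:
  k=11: C(12,11)·0.35^11·0.65^1 = 0.000075
  k=12: C(12,12)·0.35^12·0.65^0 = 0.000003
Total = 0.000079

0.0001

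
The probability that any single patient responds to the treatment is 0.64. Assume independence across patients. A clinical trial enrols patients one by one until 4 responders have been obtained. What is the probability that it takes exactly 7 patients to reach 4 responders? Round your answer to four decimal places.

0.1566

Y = trial on which the fourth success occurs; negative binomial, r=4, p=0.64.
P(Y=7) = C(6,3) · p^4 · (1−p)^3
= 20 · 0.16777 · 0.046656 = 0.156552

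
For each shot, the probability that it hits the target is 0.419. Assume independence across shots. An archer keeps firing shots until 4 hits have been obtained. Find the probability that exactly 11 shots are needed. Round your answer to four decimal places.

Y = trial on which the fourth success occurs; negative binomial, r=4, p=0.419.
P(Y=11) = C(10,3) · p^4 · (1−p)^7
= 120 · 0.030822 · 0.022348 = 0.082655

0.0827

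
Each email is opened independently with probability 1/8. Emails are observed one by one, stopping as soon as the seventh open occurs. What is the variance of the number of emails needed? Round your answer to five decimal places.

Y = total emails until the seventh success; negative binomial with r=7, p=0.125.
Var(Y) = r(1−p)/p² = 7·0.875 / 0.125² = 392.0000000

392.00000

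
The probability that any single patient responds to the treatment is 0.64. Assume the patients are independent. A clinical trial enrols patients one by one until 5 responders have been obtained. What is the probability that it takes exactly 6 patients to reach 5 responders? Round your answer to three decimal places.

0.193

Y = trial on which the fifth success occurs; negative binomial, r=5, p=0.64.
P(Y=6) = C(5,4) · p^5 · (1−p)^1
= 5 · 0.10737 · 0.36 = 0.19327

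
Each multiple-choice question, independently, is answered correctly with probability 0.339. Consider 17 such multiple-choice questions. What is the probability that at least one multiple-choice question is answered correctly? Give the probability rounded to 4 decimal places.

P(at least one) = 1 − P(none) = 1 − (1 − 0.339)^17
= 1 − 0.000878 = 0.999122

0.9991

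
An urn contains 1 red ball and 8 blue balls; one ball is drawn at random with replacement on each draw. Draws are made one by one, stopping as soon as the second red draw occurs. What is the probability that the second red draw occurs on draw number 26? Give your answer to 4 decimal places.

0.0183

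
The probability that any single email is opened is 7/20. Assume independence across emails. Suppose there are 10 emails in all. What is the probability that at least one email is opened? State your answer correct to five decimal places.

P(at least one) = 1 − P(none) = 1 − (1 − 0.35)^10
= 1 − 0.0134627 = 0.9865373

0.98654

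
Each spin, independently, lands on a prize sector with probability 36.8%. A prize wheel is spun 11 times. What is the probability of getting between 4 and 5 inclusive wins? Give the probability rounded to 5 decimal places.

X ~ Binomial(11, 0.368); P(4 ≤ X ≤ 5) = Σ C(11,k) p^k (1−p)^(11−k) over k:
  k=4: C(11,4)·0.368^4·0.632^7 = 0.2437389
  k=5: C(11,5)·0.368^5·0.632^6 = 0.1986934
Total = 0.4424323

0.44243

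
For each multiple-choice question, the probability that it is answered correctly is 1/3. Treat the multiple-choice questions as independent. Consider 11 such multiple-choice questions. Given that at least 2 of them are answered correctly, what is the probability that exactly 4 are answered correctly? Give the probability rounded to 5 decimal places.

0.25782

X ~ Binomial(11, 0.333333). Want P(X=4 | X≥2) = P(X=4) / P(X≥2).
P(X=4) = C(11,4)·0.333333^4·0.666667^7 = 0.2384460
P(X≥2) = 1 − 0.0115610 − 0.0635856 = 0.9248534
Ratio = 0.2384460 / 0.9248534 = 0.2578204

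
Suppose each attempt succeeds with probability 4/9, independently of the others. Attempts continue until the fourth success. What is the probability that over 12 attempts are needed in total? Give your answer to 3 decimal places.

Needing more than 12 attempts ⇔ fewer than 4 successes in the first 12. With X ~ Binomial(12, 0.444444), P(Y > 12) = P(X ≤ 3).
  k=0: C(12,0)·0.444444^0·0.555556^12 = 0.00086
  k=1: C(12,1)·0.444444^1·0.555556^11 = 0.00830
  k=2: C(12,2)·0.444444^2·0.555556^10 = 0.03651
  k=3: C(12,3)·0.444444^3·0.555556^9 = 0.09737
P(X ≤ 3) = 0.14305

0.143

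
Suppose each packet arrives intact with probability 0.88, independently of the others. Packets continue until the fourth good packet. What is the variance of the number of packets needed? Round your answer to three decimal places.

Y = total packets until the fourth success; negative binomial with r=4, p=0.88.
Var(Y) = r(1−p)/p² = 4·0.12 / 0.88² = 0.61983

0.620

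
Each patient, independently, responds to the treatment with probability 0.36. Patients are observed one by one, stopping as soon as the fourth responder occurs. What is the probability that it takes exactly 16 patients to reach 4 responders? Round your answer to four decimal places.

0.0361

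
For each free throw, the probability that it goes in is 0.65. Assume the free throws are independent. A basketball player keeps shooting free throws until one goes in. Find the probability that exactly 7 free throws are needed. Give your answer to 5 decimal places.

Geometric (trials to first success), p = 0.65.
P(Y = 7) = (1−p)^6 · p = 0.0018383 · 0.65 = 0.0011949

0.00119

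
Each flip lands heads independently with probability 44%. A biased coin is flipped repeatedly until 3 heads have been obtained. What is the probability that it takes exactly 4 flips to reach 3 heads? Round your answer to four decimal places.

0.1431

Y = trial on which the third success occurs; negative binomial, r=3, p=0.44.
P(Y=4) = C(3,2) · p^3 · (1−p)^1
= 3 · 0.085184 · 0.56 = 0.143109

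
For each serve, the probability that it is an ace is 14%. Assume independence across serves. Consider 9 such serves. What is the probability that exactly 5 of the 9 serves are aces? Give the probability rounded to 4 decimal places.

X ~ Binomial(n=9, p=0.14).
P(X=5) = C(9,5) · p^5 · (1−p)^4
= 126 · 5.3782e-05 · 0.54701 = 0.003707

0.0037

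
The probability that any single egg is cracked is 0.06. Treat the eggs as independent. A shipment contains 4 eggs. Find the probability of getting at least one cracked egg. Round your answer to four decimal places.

P(at least one) = 1 − P(none) = 1 − (1 − 0.06)^4
= 1 − 0.780749 = 0.219251

0.2193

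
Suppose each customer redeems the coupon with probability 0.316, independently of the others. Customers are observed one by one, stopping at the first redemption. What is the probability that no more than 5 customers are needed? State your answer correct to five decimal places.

Y = number of customers to the first success; geometric, p = 0.316.
P(Y ≤ 5) = 1 − (1−p)^5 = 1 − 0.1497202 = 0.8502798

0.85028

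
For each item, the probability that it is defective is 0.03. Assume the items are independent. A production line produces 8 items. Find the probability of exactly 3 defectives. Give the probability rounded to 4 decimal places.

X ~ Binomial(n=8, p=0.03).
P(X=3) = C(8,3) · p^3 · (1−p)^5
= 56 · 2.7e-05 · 0.85873 = 0.001298

0.0013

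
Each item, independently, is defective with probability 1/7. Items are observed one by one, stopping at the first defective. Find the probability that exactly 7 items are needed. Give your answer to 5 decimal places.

Geometric (trials to first success), p = 0.142857.
P(Y = 7) = (1−p)^6 · p = 0.39657 · 0.142857 = 0.0566528

0.05665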